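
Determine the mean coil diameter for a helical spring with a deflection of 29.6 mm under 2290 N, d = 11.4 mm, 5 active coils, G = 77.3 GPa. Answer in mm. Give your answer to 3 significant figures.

75.0 mm

Required rate k = F/δ = 2290/29.6 = 77.365 N/mm
D = (Gd⁴/(8N_a·k))^(1/3) = (77.3×10³·11.4⁴/(8·5·77.365))^(1/3)
  = (421886)^(1/3) = 75.0007 mm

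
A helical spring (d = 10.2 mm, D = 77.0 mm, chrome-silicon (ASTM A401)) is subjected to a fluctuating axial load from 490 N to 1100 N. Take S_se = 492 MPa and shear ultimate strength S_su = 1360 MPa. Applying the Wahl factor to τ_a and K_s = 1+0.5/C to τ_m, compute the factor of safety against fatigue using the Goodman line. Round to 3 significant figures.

3.97

C = D/d = 77.0/10.2 = 7.5490; K_W = (4C−1)/(4C−4)+0.615/C = 1.1960; K_s = 1+0.5/C = 1.0662
F_a = (F_max−F_min)/2 = 305 N; F_m = (F_max+F_min)/2 = 795 N
τ_a = K_W·8F_aD/(πd³) = 1.1960 × 56.355 = 67.4 MPa
τ_m = K_s·8F_mD/(πd³) = 1.0662 × 146.89 = 156.62 MPa
Goodman: 1/n_f = τ_a/S_se + τ_m/S_su = 67.4/492 + 156.62/1360 = 0.13699 + 0.11516 = 0.25215
n_f = 1/0.25215 = 3.966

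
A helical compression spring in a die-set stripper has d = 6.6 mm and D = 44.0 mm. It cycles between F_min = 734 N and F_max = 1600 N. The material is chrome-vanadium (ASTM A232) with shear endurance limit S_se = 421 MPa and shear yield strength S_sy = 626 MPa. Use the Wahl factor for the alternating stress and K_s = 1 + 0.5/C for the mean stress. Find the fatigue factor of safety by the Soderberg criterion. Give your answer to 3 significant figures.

C = D/d = 44.0/6.6 = 6.6667; K_W = (4C−1)/(4C−4)+0.615/C = 1.2246; K_s = 1+0.5/C = 1.0750
F_a = (F_max−F_min)/2 = 433 N; F_m = (F_max+F_min)/2 = 1167 N
τ_a = K_W·8F_aD/(πd³) = 1.2246 × 168.75 = 206.65 MPa
τ_m = K_s·8F_mD/(πd³) = 1.0750 × 454.81 = 488.92 MPa
Soderberg: 1/n_f = τ_a/S_se + τ_m/S_sy = 206.65/421 + 488.92/626 = 0.49087 + 0.78103 = 1.2719
n_f = 1/1.2719 = 0.7862

0.786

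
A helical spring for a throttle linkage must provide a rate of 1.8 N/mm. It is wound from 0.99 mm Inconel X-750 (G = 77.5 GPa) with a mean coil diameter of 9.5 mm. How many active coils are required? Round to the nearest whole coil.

N_a = Gd⁴/(8D³k) = (77.5×10³ × 0.99⁴)/(8 × 9.5³ × 1.8)
    = 74446.2 / 12346.2 = 6.03 → 6 coils

6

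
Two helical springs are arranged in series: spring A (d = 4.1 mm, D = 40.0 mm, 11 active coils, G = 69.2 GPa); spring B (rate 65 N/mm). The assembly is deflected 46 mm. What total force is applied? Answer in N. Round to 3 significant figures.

152 N

k_A = Gd⁴/(8D³N_a) = (69.2×10³)(4.1⁴)/(8·40.0³·11) = 3.472 N/mm
Series: 1/k_eq = 1/3.472 + 1/65 = 0.3034; k_eq = 3.2959 N/mm
F = k_eq·δ = 3.2959·46 = 151.61 N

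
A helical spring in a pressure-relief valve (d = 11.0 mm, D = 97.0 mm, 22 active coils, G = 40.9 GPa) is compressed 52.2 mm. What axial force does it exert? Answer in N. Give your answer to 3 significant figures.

k = Gd⁴/(8D³N_a) = (40.9×10³)(11.0⁴)/(8·97.0³·22) = 3.7279 N/mm
F = k·δ = 3.7279 × 52.2 = 194.6 N

195 N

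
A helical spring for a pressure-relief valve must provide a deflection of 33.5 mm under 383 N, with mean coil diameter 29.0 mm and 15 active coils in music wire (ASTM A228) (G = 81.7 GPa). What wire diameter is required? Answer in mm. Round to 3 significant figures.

Required rate k = F/δ = 383/33.5 = 11.433 N/mm
d = (8D³N_a·k / G)^(1/4) = (8·29.0³·15·11.433 / (81.7×10³))^0.25
  = (409.55)^0.25 = 4.4986 mm

4.50 mm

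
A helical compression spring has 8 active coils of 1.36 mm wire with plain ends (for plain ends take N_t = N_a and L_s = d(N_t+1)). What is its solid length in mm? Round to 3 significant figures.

plain ends: N_t = N_a = 8
L_s = d·(N_t+1) = 1.36 × 9 = 12.24 mm

12.2 mm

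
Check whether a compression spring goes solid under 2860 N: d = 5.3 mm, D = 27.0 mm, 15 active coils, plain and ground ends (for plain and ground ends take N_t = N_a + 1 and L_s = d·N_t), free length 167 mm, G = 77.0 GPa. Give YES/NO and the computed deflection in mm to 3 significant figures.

YES, δ = 111 mm

k = Gd⁴/(8D³N_a) = (77.0×10³)(5.3⁴)/(8·27.0³·15) = 25.723 N/mm
N_t = 16; L_s = 5.3·16 = 84.8 mm; δ_solid = L₀ − L_s = 167 − 84.8 = 82.2 mm
δ = F/k = 2860/25.723 = 111.18 mm
δ ≥ δ_solid → spring goes solid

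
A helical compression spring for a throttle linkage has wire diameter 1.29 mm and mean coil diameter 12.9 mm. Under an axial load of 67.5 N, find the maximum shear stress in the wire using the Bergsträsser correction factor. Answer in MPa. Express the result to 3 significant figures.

Spring index C = D/d = 12.9/1.29 = 10.0000
K_B = (4C+2)/(4C−3) = 42.000/37.000 = 1.1351
τ₀ = 8FD/(πd³) = 8·67.5·12.9/(π·1.29³) = 6966/6.744 = 1032.9 MPa
τ_max = K·τ₀ = 1.1351 × 1032.9 = 1172.5 MPa

1170 MPa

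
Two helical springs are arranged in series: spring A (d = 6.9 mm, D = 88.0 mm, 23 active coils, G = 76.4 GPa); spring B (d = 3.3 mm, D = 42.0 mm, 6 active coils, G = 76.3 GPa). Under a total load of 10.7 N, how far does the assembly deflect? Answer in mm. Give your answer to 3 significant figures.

k_A = Gd⁴/(8D³N_a) = (76.4×10³)(6.9⁴)/(8·88.0³·23) = 1.3811 N/mm
k_B = Gd⁴/(8D³N_a) = (76.3×10³)(3.3⁴)/(8·42.0³·6) = 2.5444 N/mm
Series: 1/k_eq = 1/1.3811 + 1/2.5444 = 1.1171; k_eq = 0.89519 N/mm
δ = F/k_eq = 10.7/0.89519 = 11.953 mm

12.0 mm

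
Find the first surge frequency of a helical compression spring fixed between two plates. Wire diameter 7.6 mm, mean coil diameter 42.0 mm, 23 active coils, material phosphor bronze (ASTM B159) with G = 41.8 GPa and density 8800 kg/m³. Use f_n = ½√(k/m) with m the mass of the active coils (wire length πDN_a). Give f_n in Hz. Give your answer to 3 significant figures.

k = Gd⁴/(8D³N_a) = (41.8×10³)(7.6⁴)/(8·42.0³·23) = 10.23 N/mm = 10230 N/m
Wire length L = πDN_a = π·42.0·23 = 3034.8 mm
m = ρ·(πd²/4)·L = 8800 × 45.365×10⁻⁶ m² × 3.0348 m = 1.2115 kg
f_n = ½√(k/m) = 0.5·√(10230/1.2115) = 0.5·√(8443.8) = 45.945 Hz

45.9 Hz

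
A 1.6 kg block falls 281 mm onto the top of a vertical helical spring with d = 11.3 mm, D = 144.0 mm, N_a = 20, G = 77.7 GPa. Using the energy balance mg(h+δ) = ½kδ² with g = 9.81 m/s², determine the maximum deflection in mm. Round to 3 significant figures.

63.9 mm

k = Gd⁴/(8D³N_a) = (77.7×10³)(11.3⁴)/(8·144.0³·20) = 2.6517 N/mm
W = mg = 1.6 × 9.81 = 15.696 N
½kδ² − Wδ − Wh = 0 → δ = (W + √(W² + 2kWh))/k
δ = (15.696 + √(246.36 + 23391.2))/2.6517 = (15.696 + 153.75)/2.6517 = 63.899 mm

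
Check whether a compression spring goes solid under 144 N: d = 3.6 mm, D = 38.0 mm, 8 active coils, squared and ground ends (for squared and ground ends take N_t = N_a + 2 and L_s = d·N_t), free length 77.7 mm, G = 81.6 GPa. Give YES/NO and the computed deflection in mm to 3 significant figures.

NO, δ = 36.9 mm

k = Gd⁴/(8D³N_a) = (81.6×10³)(3.6⁴)/(8·38.0³·8) = 3.9027 N/mm
N_t = 10; L_s = 3.6·10 = 36 mm; δ_solid = L₀ − L_s = 77.7 − 36 = 41.7 mm
δ = F/k = 144/3.9027 = 36.897 mm
δ < δ_solid → spring does not go solid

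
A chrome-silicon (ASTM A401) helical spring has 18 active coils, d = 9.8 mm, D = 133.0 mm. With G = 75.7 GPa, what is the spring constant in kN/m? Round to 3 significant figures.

k = Gd⁴/(8D³N_a) = (75.7×10³ × 9.8⁴) / (8 × 133.0³ × 18)
  = 6.98233e+08 / 3.3878e+08 = 2.061 N/mm

2.06 kN/m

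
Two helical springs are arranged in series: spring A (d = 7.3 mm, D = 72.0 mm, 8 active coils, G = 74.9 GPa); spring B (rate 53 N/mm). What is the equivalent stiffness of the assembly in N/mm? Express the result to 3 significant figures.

7.62 N/mm

k_A = Gd⁴/(8D³N_a) = (74.9×10³)(7.3⁴)/(8·72.0³·8) = 8.9042 N/mm
Series: 1/k_eq = 1/8.9042 + 1/53 = 0.13117; k_eq = 7.6234 N/mm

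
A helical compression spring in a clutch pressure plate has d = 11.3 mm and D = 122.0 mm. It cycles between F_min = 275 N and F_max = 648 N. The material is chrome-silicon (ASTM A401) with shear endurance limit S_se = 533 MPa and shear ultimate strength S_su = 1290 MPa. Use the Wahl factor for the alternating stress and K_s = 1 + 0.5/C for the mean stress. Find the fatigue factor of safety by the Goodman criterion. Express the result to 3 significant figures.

6.02

C = D/d = 122.0/11.3 = 10.7965; K_W = (4C−1)/(4C−4)+0.615/C = 1.1335; K_s = 1+0.5/C = 1.0463
F_a = (F_max−F_min)/2 = 186.5 N; F_m = (F_max+F_min)/2 = 461.5 N
τ_a = K_W·8F_aD/(πd³) = 1.1335 × 40.155 = 45.517 MPa
τ_m = K_s·8F_mD/(πd³) = 1.0463 × 99.366 = 103.97 MPa
Goodman: 1/n_f = τ_a/S_se + τ_m/S_su = 45.517/533 + 103.97/1290 = 0.08540 + 0.08059 = 0.16599
n_f = 1/0.16599 = 6.024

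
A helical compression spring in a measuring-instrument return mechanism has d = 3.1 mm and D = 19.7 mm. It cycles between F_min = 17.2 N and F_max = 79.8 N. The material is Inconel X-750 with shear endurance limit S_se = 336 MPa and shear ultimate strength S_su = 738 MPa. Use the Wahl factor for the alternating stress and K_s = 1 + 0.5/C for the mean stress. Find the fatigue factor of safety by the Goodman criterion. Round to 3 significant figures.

C = D/d = 19.7/3.1 = 6.3548; K_W = (4C−1)/(4C−4)+0.615/C = 1.2368; K_s = 1+0.5/C = 1.0787
F_a = (F_max−F_min)/2 = 31.3 N; F_m = (F_max+F_min)/2 = 48.5 N
τ_a = K_W·8F_aD/(πd³) = 1.2368 × 52.707 = 65.19 MPa
τ_m = K_s·8F_mD/(πd³) = 1.0787 × 81.67 = 88.096 MPa
Goodman: 1/n_f = τ_a/S_se + τ_m/S_su = 65.19/336 + 88.096/738 = 0.19402 + 0.11937 = 0.31339
n_f = 1/0.31339 = 3.191

3.19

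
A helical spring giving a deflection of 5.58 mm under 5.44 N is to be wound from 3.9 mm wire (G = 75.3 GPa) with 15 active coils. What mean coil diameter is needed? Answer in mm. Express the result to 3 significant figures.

53.0 mm

Required rate k = F/δ = 5.44/5.58 = 0.97491 N/mm
D = (Gd⁴/(8N_a·k))^(1/3) = (75.3×10³·3.9⁴/(8·15·0.97491))^(1/3)
  = (148904)^(1/3) = 53.0032 mm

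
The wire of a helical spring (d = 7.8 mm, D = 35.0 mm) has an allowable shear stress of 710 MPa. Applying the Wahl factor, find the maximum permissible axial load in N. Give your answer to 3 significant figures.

2800 N

C = D/d = 35.0/7.8 = 4.4872
K_W = (4C−1)/(4C−4) + 0.615/C = 16.949/13.949 + 0.1371 = 1.3521
τ_max = K·8FD/(πd³) → F_max = τ_allow·πd³/(8DK)
F_max = 710·π·7.8³/(8·35.0·1.3521) = 1.0585e+06/378.6 = 2795.9 N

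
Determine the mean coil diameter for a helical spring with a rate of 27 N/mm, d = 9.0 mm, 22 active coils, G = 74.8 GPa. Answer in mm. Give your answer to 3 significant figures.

D = (Gd⁴/(8N_a·k))^(1/3) = (74.8×10³·9.0⁴/(8·22·27))^(1/3)
  = (103275)^(1/3) = 46.9172 mm

46.9 mm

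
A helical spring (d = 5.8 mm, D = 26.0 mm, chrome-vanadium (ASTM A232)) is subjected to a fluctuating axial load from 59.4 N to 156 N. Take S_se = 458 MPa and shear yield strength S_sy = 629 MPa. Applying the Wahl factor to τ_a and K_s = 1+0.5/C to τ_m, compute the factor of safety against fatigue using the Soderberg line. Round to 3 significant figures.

8.85

C = D/d = 26.0/5.8 = 4.4828; K_W = (4C−1)/(4C−4)+0.615/C = 1.3525; K_s = 1+0.5/C = 1.1115
F_a = (F_max−F_min)/2 = 48.3 N; F_m = (F_max+F_min)/2 = 107.7 N
τ_a = K_W·8F_aD/(πd³) = 1.3525 × 16.39 = 22.168 MPa
τ_m = K_s·8F_mD/(πd³) = 1.1115 × 36.546 = 40.623 MPa
Soderberg: 1/n_f = τ_a/S_se + τ_m/S_sy = 22.168/458 + 40.623/629 = 0.04840 + 0.06458 = 0.11298
n_f = 1/0.11298 = 8.851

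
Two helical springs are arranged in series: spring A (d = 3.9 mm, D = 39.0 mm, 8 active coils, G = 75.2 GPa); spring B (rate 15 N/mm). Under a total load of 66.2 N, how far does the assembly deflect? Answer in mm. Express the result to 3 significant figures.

18.9 mm

k_A = Gd⁴/(8D³N_a) = (75.2×10³)(3.9⁴)/(8·39.0³·8) = 4.5825 N/mm
Series: 1/k_eq = 1/4.5825 + 1/15 = 0.28489; k_eq = 3.5101 N/mm
δ = F/k_eq = 66.2/3.5101 = 18.86 mm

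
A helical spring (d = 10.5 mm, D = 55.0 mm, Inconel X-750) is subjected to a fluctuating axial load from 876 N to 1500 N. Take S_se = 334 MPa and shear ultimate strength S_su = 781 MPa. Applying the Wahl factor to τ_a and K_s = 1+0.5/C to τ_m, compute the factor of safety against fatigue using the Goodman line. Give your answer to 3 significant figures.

2.87

C = D/d = 55.0/10.5 = 5.2381; K_W = (4C−1)/(4C−4)+0.615/C = 1.2944; K_s = 1+0.5/C = 1.0955
F_a = (F_max−F_min)/2 = 312 N; F_m = (F_max+F_min)/2 = 1188 N
τ_a = K_W·8F_aD/(πd³) = 1.2944 × 37.748 = 48.86 MPa
τ_m = K_s·8F_mD/(πd³) = 1.0955 × 143.73 = 157.45 MPa
Goodman: 1/n_f = τ_a/S_se + τ_m/S_su = 48.86/334 + 157.45/781 = 0.14629 + 0.20160 = 0.34789
n_f = 1/0.34789 = 2.874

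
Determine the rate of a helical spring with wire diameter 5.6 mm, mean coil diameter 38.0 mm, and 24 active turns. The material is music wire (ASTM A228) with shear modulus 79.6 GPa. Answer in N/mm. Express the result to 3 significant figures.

7.43 N/mm

k = Gd⁴/(8D³N_a) = (79.6×10³ × 5.6⁴) / (8 × 38.0³ × 24)
  = 7.82826e+07 / 1.05354e+07 = 7.4304 N/mm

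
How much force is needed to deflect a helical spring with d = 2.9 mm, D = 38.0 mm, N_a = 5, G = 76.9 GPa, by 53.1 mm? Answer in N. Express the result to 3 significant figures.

k = Gd⁴/(8D³N_a) = (76.9×10³)(2.9⁴)/(8·38.0³·5) = 2.478 N/mm
F = k·δ = 2.478 × 53.1 = 131.58 N

132 N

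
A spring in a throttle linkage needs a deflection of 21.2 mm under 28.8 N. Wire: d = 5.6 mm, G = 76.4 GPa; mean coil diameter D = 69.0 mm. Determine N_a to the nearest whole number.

21

Required rate k = F/δ = 28.8/21.2 = 1.3585 N/mm
N_a = Gd⁴/(8D³k) = (76.4×10³ × 5.6⁴)/(8 × 69.0³ × 1.3585)
    = 7.51355e+07 / 3.57021e+06 = 21.05 → 21 coils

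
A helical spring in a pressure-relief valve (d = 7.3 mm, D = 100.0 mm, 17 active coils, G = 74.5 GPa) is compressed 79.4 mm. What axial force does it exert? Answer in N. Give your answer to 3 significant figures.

k = Gd⁴/(8D³N_a) = (74.5×10³)(7.3⁴)/(8·100.0³·17) = 1.5556 N/mm
F = k·δ = 1.5556 × 79.4 = 123.52 N

124 N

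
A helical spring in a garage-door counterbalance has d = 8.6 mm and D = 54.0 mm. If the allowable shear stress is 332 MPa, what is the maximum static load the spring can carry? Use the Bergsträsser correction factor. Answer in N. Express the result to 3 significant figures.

1250 N

C = D/d = 54.0/8.6 = 6.2791
K_B = (4C+2)/(4C−3) = 27.116/22.116 = 1.2261
τ_max = K·8FD/(πd³) → F_max = τ_allow·πd³/(8DK)
F_max = 332·π·8.6³/(8·54.0·1.2261) = 6.6341e+05/529.67 = 1252.5 N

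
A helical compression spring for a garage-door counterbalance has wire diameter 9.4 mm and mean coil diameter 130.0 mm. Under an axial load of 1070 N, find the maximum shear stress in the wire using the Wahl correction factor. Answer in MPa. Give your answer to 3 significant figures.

Spring index C = D/d = 130.0/9.4 = 13.8298
K_W = (4C−1)/(4C−4) + 0.615/C = 54.319/51.319 + 0.0445 = 1.1029
τ₀ = 8FD/(πd³) = 8·1070·130.0/(π·9.4³) = 1.1128e+06/2609.4 = 426.47 MPa
τ_max = K·τ₀ = 1.1029 × 426.47 = 470.36 MPa

470 MPa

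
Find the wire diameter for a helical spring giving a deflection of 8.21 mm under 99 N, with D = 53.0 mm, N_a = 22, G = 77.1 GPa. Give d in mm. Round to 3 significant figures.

8.00 mm

Required rate k = F/δ = 99/8.21 = 12.058 N/mm
d = (8D³N_a·k / G)^(1/4) = (8·53.0³·22·12.058 / (77.1×10³))^0.25
  = (4098.1)^0.25 = 8.0010 mm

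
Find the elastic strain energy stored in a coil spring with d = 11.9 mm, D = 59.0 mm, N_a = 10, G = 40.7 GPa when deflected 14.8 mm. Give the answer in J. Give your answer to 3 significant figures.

5.44 J

k = Gd⁴/(8D³N_a) = (40.7×10³)(11.9⁴)/(8·59.0³·10) = 49.675 N/mm
U = ½kδ² = 0.5 × 49.675 × 14.8² = 5440.4 N·mm = 5.4404 J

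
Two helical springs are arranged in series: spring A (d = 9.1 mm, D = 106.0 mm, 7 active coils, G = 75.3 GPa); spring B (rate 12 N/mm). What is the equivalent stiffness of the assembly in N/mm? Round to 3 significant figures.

4.71 N/mm

k_A = Gd⁴/(8D³N_a) = (75.3×10³)(9.1⁴)/(8·106.0³·7) = 7.742 N/mm
Series: 1/k_eq = 1/7.742 + 1/12 = 0.2125; k_eq = 4.7059 N/mm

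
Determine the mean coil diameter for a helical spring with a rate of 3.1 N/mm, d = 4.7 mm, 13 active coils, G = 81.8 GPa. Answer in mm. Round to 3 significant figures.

D = (Gd⁴/(8N_a·k))^(1/3) = (81.8×10³·4.7⁴/(8·13·3.1))^(1/3)
  = (123808)^(1/3) = 49.8406 mm

49.8 mm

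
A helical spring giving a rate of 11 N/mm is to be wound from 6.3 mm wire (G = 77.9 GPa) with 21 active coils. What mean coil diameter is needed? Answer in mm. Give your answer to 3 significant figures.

D = (Gd⁴/(8N_a·k))^(1/3) = (77.9×10³·6.3⁴/(8·21·11))^(1/3)
  = (66404.5)^(1/3) = 40.4948 mm

40.5 mm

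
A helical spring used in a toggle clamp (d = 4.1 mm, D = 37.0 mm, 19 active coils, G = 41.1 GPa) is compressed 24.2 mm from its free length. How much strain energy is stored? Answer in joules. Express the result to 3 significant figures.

k = Gd⁴/(8D³N_a) = (41.1×10³)(4.1⁴)/(8·37.0³·19) = 1.5084 N/mm
U = ½kδ² = 0.5 × 1.5084 × 24.2² = 441.7 N·mm = 0.4417 J

0.442 J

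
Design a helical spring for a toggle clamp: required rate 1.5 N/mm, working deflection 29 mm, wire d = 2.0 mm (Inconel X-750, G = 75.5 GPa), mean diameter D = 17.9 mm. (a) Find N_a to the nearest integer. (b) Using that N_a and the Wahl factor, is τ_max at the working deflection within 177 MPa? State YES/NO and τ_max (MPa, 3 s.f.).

N_a = Gd⁴/(8D³k) = (75.5×10³)(2.0⁴)/(8·17.9³·1.5) = 17.55 → N_a = 18
Actual rate k = Gd⁴/(8D³·18) = 1.4627 N/mm
Working load F = kδ = 1.4627·29 = 42.417 N
C = 17.9/2.0 = 8.9500; K_W = (4C−1)/(4C−4)+0.615/C = 1.1631
τ_max = K_W·8FD/(πd³) = 1.1631·241.68 = 281.09 MPa
τ_max > 177 MPa → exceeds allowable

(a) 18 coils; (b) NO, τ_max = 281 MPa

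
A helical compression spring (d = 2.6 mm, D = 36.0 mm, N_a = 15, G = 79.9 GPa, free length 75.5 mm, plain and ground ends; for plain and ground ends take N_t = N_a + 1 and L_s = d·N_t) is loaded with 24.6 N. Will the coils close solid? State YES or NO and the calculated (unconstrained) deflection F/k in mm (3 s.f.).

YES, δ = 37.7 mm

k = Gd⁴/(8D³N_a) = (79.9×10³)(2.6⁴)/(8·36.0³·15) = 0.65216 N/mm
N_t = 16; L_s = 2.6·16 = 41.6 mm; δ_solid = L₀ − L_s = 75.5 − 41.6 = 33.9 mm
δ = F/k = 24.6/0.65216 = 37.721 mm
δ ≥ δ_solid → spring goes solid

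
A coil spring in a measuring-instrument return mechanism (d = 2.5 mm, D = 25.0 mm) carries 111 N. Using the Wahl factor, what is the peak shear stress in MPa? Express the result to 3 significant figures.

518 MPa

Spring index C = D/d = 25.0/2.5 = 10.0000
K_W = (4C−1)/(4C−4) + 0.615/C = 39.000/36.000 + 0.0615 = 1.1448
τ₀ = 8FD/(πd³) = 8·111·25.0/(π·2.5³) = 22200/49.087 = 452.25 MPa
τ_max = K·τ₀ = 1.1448 × 452.25 = 517.76 MPa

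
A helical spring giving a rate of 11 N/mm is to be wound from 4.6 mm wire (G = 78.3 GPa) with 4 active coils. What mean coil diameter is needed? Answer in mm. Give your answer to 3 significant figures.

D = (Gd⁴/(8N_a·k))^(1/3) = (78.3×10³·4.6⁴/(8·4·11))^(1/3)
  = (99598)^(1/3) = 46.3536 mm

46.4 mm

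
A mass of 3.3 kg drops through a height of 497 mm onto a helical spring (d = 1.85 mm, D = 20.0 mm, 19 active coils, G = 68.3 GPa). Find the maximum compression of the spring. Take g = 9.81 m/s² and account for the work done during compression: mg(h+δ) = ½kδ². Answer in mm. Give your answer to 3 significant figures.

k = Gd⁴/(8D³N_a) = (68.3×10³)(1.85⁴)/(8·20.0³·19) = 0.65792 N/mm
W = mg = 3.3 × 9.81 = 32.373 N
½kδ² − Wδ − Wh = 0 → δ = (W + √(W² + 2kWh))/k
δ = (32.373 + √(1048 + 21171.1))/0.65792 = (32.373 + 149.06)/0.65792 = 275.77 mm

276 mm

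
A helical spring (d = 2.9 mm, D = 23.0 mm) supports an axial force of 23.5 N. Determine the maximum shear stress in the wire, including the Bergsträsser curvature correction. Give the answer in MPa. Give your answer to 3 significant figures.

Spring index C = D/d = 23.0/2.9 = 7.9310
K_B = (4C+2)/(4C−3) = 33.724/28.724 = 1.1741
τ₀ = 8FD/(πd³) = 8·23.5·23.0/(π·2.9³) = 4324/76.62 = 56.434 MPa
τ_max = K·τ₀ = 1.1741 × 56.434 = 66.258 MPa

66.3 MPa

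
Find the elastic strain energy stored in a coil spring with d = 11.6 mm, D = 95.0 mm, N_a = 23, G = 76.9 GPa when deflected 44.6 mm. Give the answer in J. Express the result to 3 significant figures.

8.78 J

k = Gd⁴/(8D³N_a) = (76.9×10³)(11.6⁴)/(8·95.0³·23) = 8.8261 N/mm
U = ½kδ² = 0.5 × 8.8261 × 44.6² = 8778.3 N·mm = 8.7783 J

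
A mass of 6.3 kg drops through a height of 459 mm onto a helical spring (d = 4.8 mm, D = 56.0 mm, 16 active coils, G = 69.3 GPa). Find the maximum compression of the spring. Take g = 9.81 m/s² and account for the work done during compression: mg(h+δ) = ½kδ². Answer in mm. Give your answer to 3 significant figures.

k = Gd⁴/(8D³N_a) = (69.3×10³)(4.8⁴)/(8·56.0³·16) = 1.6365 N/mm
W = mg = 6.3 × 9.81 = 61.803 N
½kδ² − Wδ − Wh = 0 → δ = (W + √(W² + 2kWh))/k
δ = (61.803 + √(3819.6 + 92848.8))/1.6365 = (61.803 + 310.92)/1.6365 = 227.75 mm

228 mm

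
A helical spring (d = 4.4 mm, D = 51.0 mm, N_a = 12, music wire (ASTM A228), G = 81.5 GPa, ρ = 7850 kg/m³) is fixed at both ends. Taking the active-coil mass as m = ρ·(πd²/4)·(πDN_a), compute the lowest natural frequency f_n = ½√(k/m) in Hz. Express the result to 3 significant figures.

51.1 Hz

k = Gd⁴/(8D³N_a) = (81.5×10³)(4.4⁴)/(8·51.0³·12) = 2.3988 N/mm = 2398.8 N/m
Wire length L = πDN_a = π·51.0·12 = 1922.7 mm
m = ρ·(πd²/4)·L = 7850 × 15.205×10⁻⁶ m² × 1.9227 m = 0.22949 kg
f_n = ½√(k/m) = 0.5·√(2398.8/0.22949) = 0.5·√(10453) = 51.119 Hz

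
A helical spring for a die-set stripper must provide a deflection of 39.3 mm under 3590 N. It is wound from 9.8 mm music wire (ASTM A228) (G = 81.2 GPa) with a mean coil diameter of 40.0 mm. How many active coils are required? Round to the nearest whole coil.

Required rate k = F/δ = 3590/39.3 = 91.349 N/mm
N_a = Gd⁴/(8D³k) = (81.2×10³ × 9.8⁴)/(8 × 40.0³ × 91.349)
    = 7.48963e+08 / 4.67705e+07 = 16.01 → 16 coils

16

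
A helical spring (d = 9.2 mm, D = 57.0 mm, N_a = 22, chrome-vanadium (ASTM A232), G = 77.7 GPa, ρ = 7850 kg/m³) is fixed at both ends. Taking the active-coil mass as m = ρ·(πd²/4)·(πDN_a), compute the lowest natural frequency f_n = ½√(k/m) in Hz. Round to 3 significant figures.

k = Gd⁴/(8D³N_a) = (77.7×10³)(9.2⁴)/(8·57.0³·22) = 17.078 N/mm = 17078 N/m
Wire length L = πDN_a = π·57.0·22 = 3939.6 mm
m = ρ·(πd²/4)·L = 7850 × 66.476×10⁻⁶ m² × 3.9396 m = 2.0558 kg
f_n = ½√(k/m) = 0.5·√(17078/2.0558) = 0.5·√(8307.2) = 45.572 Hz

45.6 Hz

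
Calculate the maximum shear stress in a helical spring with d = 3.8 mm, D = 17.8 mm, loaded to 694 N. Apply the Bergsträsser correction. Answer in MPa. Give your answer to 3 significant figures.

755 MPa

Spring index C = D/d = 17.8/3.8 = 4.6842
K_B = (4C+2)/(4C−3) = 20.737/15.737 = 1.3177
τ₀ = 8FD/(πd³) = 8·694·17.8/(π·3.8³) = 98825.6/172.39 = 573.28 MPa
τ_max = K·τ₀ = 1.3177 × 573.28 = 755.43 MPa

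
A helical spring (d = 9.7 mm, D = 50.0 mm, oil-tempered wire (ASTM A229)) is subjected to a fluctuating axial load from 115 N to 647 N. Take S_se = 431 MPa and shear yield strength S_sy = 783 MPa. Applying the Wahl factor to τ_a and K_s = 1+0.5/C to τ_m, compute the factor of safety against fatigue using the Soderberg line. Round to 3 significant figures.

5.37

C = D/d = 50.0/9.7 = 5.1546; K_W = (4C−1)/(4C−4)+0.615/C = 1.2998; K_s = 1+0.5/C = 1.0970
F_a = (F_max−F_min)/2 = 266 N; F_m = (F_max+F_min)/2 = 381 N
τ_a = K_W·8F_aD/(πd³) = 1.2998 × 37.109 = 48.235 MPa
τ_m = K_s·8F_mD/(πd³) = 1.0970 × 53.152 = 58.308 MPa
Soderberg: 1/n_f = τ_a/S_se + τ_m/S_sy = 48.235/431 + 58.308/783 = 0.11191 + 0.07447 = 0.18638
n_f = 1/0.18638 = 5.365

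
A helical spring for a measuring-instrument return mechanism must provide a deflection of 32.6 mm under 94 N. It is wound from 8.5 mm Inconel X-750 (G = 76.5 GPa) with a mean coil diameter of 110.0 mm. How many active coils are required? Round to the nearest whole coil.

13

Required rate k = F/δ = 94/32.6 = 2.8834 N/mm
N_a = Gd⁴/(8D³k) = (76.5×10³ × 8.5⁴)/(8 × 110.0³ × 2.8834)
    = 3.99335e+08 / 3.07028e+07 = 13.01 → 13 coils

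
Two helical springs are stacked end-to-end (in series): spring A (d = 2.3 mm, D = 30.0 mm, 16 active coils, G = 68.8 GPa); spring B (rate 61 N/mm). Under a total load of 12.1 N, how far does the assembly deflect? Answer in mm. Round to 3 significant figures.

21.9 mm

k_A = Gd⁴/(8D³N_a) = (68.8×10³)(2.3⁴)/(8·30.0³·16) = 0.55709 N/mm
Series: 1/k_eq = 1/0.55709 + 1/61 = 1.8114; k_eq = 0.55205 N/mm
δ = F/k_eq = 12.1/0.55205 = 21.918 mm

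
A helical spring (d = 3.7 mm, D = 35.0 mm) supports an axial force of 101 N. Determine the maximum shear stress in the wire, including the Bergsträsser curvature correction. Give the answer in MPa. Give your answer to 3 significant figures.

Spring index C = D/d = 35.0/3.7 = 9.4595
K_B = (4C+2)/(4C−3) = 39.838/34.838 = 1.1435
τ₀ = 8FD/(πd³) = 8·101·35.0/(π·3.7³) = 28280/159.13 = 177.72 MPa
τ_max = K·τ₀ = 1.1435 × 177.72 = 203.22 MPa

203 MPa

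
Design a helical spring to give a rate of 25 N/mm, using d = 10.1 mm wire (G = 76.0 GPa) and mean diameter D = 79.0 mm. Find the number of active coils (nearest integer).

8

N_a = Gd⁴/(8D³k) = (76.0×10³ × 10.1⁴)/(8 × 79.0³ × 25)
    = 7.90859e+08 / 9.86078e+07 = 8.02 → 8 coils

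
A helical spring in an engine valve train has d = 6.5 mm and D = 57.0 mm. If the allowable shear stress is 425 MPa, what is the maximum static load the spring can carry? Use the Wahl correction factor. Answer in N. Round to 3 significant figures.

C = D/d = 57.0/6.5 = 8.7692
K_W = (4C−1)/(4C−4) + 0.615/C = 34.077/31.077 + 0.0701 = 1.1667
τ_max = K·8FD/(πd³) → F_max = τ_allow·πd³/(8DK)
F_max = 425·π·6.5³/(8·57.0·1.1667) = 3.6667e+05/532 = 689.24 N

689 N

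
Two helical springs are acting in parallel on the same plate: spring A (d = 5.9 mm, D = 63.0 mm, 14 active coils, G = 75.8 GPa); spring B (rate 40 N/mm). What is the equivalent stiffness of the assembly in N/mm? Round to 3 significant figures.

43.3 N/mm

k_A = Gd⁴/(8D³N_a) = (75.8×10³)(5.9⁴)/(8·63.0³·14) = 3.2797 N/mm
Parallel: k_eq = 3.2797 + 40 = 43.28 N/mm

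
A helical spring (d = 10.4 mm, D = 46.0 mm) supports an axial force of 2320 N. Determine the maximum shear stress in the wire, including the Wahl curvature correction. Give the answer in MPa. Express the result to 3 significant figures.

Spring index C = D/d = 46.0/10.4 = 4.4231
K_W = (4C−1)/(4C−4) + 0.615/C = 16.692/13.692 + 0.1390 = 1.3581
τ₀ = 8FD/(πd³) = 8·2320·46.0/(π·10.4³) = 853760/3533.9 = 241.59 MPa
τ_max = K·τ₀ = 1.3581 × 241.59 = 328.12 MPa

328 MPa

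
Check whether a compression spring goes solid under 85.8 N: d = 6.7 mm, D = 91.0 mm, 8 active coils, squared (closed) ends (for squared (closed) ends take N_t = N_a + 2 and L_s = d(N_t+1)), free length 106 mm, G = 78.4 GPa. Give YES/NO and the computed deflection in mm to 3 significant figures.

NO, δ = 26.2 mm

k = Gd⁴/(8D³N_a) = (78.4×10³)(6.7⁴)/(8·91.0³·8) = 3.2758 N/mm
N_t = 10; L_s = 6.7·11 = 73.7 mm; δ_solid = L₀ − L_s = 106 − 73.7 = 32.3 mm
δ = F/k = 85.8/3.2758 = 26.192 mm
δ < δ_solid → spring does not go solid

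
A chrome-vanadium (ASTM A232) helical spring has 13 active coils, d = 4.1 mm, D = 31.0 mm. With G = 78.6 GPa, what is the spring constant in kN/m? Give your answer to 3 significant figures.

7.17 kN/m

k = Gd⁴/(8D³N_a) = (78.6×10³ × 4.1⁴) / (8 × 31.0³ × 13)
  = 2.22105e+07 / 3.09826e+06 = 7.1687 N/mm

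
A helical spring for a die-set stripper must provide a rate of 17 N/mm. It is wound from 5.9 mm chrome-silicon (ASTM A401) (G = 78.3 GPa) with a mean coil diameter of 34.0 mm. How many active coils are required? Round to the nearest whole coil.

18

N_a = Gd⁴/(8D³k) = (78.3×10³ × 5.9⁴)/(8 × 34.0³ × 17)
    = 9.48789e+07 / 5.34534e+06 = 17.75 → 18 coils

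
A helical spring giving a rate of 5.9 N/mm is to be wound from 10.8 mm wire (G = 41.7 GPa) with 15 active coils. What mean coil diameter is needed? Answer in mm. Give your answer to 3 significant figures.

D = (Gd⁴/(8N_a·k))^(1/3) = (41.7×10³·10.8⁴/(8·15·5.9))^(1/3)
  = (801305)^(1/3) = 92.8822 mm

92.9 mm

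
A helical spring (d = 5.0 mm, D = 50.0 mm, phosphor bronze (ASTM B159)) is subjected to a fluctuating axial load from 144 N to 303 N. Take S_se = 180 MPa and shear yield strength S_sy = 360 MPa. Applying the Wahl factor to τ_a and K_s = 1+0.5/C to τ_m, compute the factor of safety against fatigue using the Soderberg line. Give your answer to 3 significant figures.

C = D/d = 50.0/5.0 = 10.0000; K_W = (4C−1)/(4C−4)+0.615/C = 1.1448; K_s = 1+0.5/C = 1.0500
F_a = (F_max−F_min)/2 = 79.5 N; F_m = (F_max+F_min)/2 = 223.5 N
τ_a = K_W·8F_aD/(πd³) = 1.1448 × 80.978 = 92.706 MPa
τ_m = K_s·8F_mD/(πd³) = 1.0500 × 227.66 = 239.04 MPa
Soderberg: 1/n_f = τ_a/S_se + τ_m/S_sy = 92.706/180 + 239.04/360 = 0.51504 + 0.66399 = 1.179
n_f = 1/1.179 = 0.8482

0.848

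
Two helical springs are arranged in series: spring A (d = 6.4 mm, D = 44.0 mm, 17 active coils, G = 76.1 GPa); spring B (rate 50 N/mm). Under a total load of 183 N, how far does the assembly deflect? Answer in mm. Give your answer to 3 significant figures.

20.3 mm

k_A = Gd⁴/(8D³N_a) = (76.1×10³)(6.4⁴)/(8·44.0³·17) = 11.021 N/mm
Series: 1/k_eq = 1/11.021 + 1/50 = 0.11074; k_eq = 9.0303 N/mm
δ = F/k_eq = 183/9.0303 = 20.265 mm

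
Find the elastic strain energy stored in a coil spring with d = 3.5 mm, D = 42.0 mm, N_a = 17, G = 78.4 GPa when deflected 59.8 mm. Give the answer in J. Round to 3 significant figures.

k = Gd⁴/(8D³N_a) = (78.4×10³)(3.5⁴)/(8·42.0³·17) = 1.1676 N/mm
U = ½kδ² = 0.5 × 1.1676 × 59.8² = 2087.7 N·mm = 2.0877 J

2.09 J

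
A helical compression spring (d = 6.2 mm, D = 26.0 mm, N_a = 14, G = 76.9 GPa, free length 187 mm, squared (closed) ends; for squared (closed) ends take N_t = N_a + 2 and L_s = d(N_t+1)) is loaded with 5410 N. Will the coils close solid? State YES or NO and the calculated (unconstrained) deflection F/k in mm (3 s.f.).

YES, δ = 93.7 mm

k = Gd⁴/(8D³N_a) = (76.9×10³)(6.2⁴)/(8·26.0³·14) = 57.724 N/mm
N_t = 16; L_s = 6.2·17 = 105.4 mm; δ_solid = L₀ − L_s = 187 − 105.4 = 81.6 mm
δ = F/k = 5410/57.724 = 93.722 mm
δ ≥ δ_solid → spring goes solid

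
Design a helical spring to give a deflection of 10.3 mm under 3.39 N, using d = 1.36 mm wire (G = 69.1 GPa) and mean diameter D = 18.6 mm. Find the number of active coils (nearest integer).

14

Required rate k = F/δ = 3.39/10.3 = 0.32913 N/mm
N_a = Gd⁴/(8D³k) = (69.1×10³ × 1.36⁴)/(8 × 18.6³ × 0.32913)
    = 236392 / 16943 = 13.95 → 14 coils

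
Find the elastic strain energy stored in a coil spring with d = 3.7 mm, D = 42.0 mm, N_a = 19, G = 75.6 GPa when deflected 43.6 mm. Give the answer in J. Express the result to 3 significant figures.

1.20 J

k = Gd⁴/(8D³N_a) = (75.6×10³)(3.7⁴)/(8·42.0³·19) = 1.2582 N/mm
U = ½kδ² = 0.5 × 1.2582 × 43.6² = 1195.9 N·mm = 1.1959 J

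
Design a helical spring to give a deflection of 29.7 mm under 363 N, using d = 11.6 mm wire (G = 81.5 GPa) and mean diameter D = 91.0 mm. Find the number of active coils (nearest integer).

20

Required rate k = F/δ = 363/29.7 = 12.222 N/mm
N_a = Gd⁴/(8D³k) = (81.5×10³ × 11.6⁴)/(8 × 91.0³ × 12.222)
    = 1.47567e+09 / 7.36825e+07 = 20.03 → 20 coils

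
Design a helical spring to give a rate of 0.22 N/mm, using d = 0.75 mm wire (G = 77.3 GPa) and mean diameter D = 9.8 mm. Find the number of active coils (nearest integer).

15

N_a = Gd⁴/(8D³k) = (77.3×10³ × 0.75⁴)/(8 × 9.8³ × 0.22)
    = 24458.2 / 1656.5 = 14.77 → 15 coils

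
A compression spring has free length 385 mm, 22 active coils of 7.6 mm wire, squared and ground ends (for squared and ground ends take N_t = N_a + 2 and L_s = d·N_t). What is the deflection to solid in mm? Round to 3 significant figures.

203 mm

N_t = 24; L_s = 7.6·24 = 182.4 mm
δ_solid = L₀ − L_s = 385 − 182.4 = 202.6 mm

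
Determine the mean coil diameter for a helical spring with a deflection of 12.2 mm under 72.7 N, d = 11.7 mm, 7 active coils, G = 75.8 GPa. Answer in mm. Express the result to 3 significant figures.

Required rate k = F/δ = 72.7/12.2 = 5.959 N/mm
D = (Gd⁴/(8N_a·k))^(1/3) = (75.8×10³·11.7⁴/(8·7·5.959))^(1/3)
  = (4.25647e+06)^(1/3) = 162.0628 mm

162 mm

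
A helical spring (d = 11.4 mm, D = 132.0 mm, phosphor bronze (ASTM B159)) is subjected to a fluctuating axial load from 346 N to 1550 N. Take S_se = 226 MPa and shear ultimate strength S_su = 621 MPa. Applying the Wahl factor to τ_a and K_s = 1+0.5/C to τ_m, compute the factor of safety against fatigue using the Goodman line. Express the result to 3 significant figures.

0.961

C = D/d = 132.0/11.4 = 11.5789; K_W = (4C−1)/(4C−4)+0.615/C = 1.1240; K_s = 1+0.5/C = 1.0432
F_a = (F_max−F_min)/2 = 602 N; F_m = (F_max+F_min)/2 = 948 N
τ_a = K_W·8F_aD/(πd³) = 1.1240 × 136.58 = 153.52 MPa
τ_m = K_s·8F_mD/(πd³) = 1.0432 × 215.08 = 224.37 MPa
Goodman: 1/n_f = τ_a/S_se + τ_m/S_su = 153.52/226 + 224.37/621 = 0.67929 + 0.36131 = 1.0406
n_f = 1/1.0406 = 0.961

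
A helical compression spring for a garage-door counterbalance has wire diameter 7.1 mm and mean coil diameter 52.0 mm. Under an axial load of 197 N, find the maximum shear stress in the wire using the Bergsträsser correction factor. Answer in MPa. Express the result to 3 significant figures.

Spring index C = D/d = 52.0/7.1 = 7.3239
K_B = (4C+2)/(4C−3) = 31.296/26.296 = 1.1901
τ₀ = 8FD/(πd³) = 8·197·52.0/(π·7.1³) = 81952/1124.4 = 72.884 MPa
τ_max = K·τ₀ = 1.1901 × 72.884 = 86.743 MPa

86.7 MPa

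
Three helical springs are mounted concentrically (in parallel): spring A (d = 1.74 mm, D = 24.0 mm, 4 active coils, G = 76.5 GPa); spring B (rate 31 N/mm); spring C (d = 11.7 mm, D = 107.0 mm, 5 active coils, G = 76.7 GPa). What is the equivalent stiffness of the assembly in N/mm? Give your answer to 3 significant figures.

61.9 N/mm

k_A = Gd⁴/(8D³N_a) = (76.5×10³)(1.74⁴)/(8·24.0³·4) = 1.5852 N/mm
k_C = Gd⁴/(8D³N_a) = (76.7×10³)(11.7⁴)/(8·107.0³·5) = 29.331 N/mm
Parallel: k_eq = 1.5852 + 31 + 29.331 = 61.916 N/mm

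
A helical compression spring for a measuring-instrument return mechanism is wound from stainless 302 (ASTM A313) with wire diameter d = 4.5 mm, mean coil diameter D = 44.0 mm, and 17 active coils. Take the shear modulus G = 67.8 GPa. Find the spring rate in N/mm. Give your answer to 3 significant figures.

2.40 N/mm

k = Gd⁴/(8D³N_a) = (67.8×10³ × 4.5⁴) / (8 × 44.0³ × 17)
  = 2.78022e+07 / 1.1585e+07 = 2.3998 N/mm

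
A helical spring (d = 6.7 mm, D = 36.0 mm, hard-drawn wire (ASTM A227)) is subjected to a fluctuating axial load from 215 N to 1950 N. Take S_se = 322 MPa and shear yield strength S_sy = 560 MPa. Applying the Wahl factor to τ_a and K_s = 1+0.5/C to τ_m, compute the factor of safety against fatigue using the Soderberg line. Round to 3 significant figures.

C = D/d = 36.0/6.7 = 5.3731; K_W = (4C−1)/(4C−4)+0.615/C = 1.2860; K_s = 1+0.5/C = 1.0931
F_a = (F_max−F_min)/2 = 867.5 N; F_m = (F_max+F_min)/2 = 1082.5 N
τ_a = K_W·8F_aD/(πd³) = 1.2860 × 264.42 = 340.03 MPa
τ_m = K_s·8F_mD/(πd³) = 1.0931 × 329.95 = 360.65 MPa
Soderberg: 1/n_f = τ_a/S_se + τ_m/S_sy = 340.03/322 + 360.65/560 = 1.05599 + 0.64402 = 1.7
n_f = 1/1.7 = 0.5882

0.588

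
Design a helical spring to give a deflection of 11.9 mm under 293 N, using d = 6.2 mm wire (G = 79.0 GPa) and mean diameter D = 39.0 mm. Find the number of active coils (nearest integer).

10

Required rate k = F/δ = 293/11.9 = 24.622 N/mm
N_a = Gd⁴/(8D³k) = (79.0×10³ × 6.2⁴)/(8 × 39.0³ × 24.622)
    = 1.16733e+08 / 1.16843e+07 = 9.991 → 10 coils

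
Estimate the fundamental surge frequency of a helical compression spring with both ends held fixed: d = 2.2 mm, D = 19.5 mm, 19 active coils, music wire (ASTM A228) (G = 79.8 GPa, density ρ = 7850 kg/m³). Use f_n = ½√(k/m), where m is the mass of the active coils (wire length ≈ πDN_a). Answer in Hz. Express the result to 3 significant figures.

109 Hz

k = Gd⁴/(8D³N_a) = (79.8×10³)(2.2⁴)/(8·19.5³·19) = 1.6586 N/mm = 1658.6 N/m
Wire length L = πDN_a = π·19.5·19 = 1164 mm
m = ρ·(πd²/4)·L = 7850 × 3.8013×10⁻⁶ m² × 1.164 m = 0.034733 kg
f_n = ½√(k/m) = 0.5·√(1658.6/0.034733) = 0.5·√(47753) = 109.26 Hz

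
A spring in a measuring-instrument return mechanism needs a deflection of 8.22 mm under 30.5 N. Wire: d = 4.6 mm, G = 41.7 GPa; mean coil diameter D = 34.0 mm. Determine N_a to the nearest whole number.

Required rate k = F/δ = 30.5/8.22 = 3.7105 N/mm
N_a = Gd⁴/(8D³k) = (41.7×10³ × 4.6⁴)/(8 × 34.0³ × 3.7105)
    = 1.8671e+07 / 1.16669e+06 = 16 → 16 coils

16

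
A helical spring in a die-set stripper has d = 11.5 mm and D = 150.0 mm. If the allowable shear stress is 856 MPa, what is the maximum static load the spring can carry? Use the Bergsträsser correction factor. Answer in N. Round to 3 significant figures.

C = D/d = 150.0/11.5 = 13.0435
K_B = (4C+2)/(4C−3) = 54.174/49.174 = 1.1017
τ_max = K·8FD/(πd³) → F_max = τ_allow·πd³/(8DK)
F_max = 856·π·11.5³/(8·150.0·1.1017) = 4.0899e+06/1322 = 3093.7 N

3090 N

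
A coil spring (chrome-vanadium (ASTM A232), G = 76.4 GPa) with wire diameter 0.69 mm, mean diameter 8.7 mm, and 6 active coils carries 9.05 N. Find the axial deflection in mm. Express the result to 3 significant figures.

k = Gd⁴/(8D³N_a) = (76.4×10³)(0.69⁴)/(8·8.7³·6) = 0.54789 N/mm
δ = F/k = 9.05 / 0.54789 = 16.518 mm

16.5 mm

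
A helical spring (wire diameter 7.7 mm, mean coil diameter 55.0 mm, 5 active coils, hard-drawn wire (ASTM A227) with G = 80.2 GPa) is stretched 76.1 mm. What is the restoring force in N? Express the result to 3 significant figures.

3220 N

k = Gd⁴/(8D³N_a) = (80.2×10³)(7.7⁴)/(8·55.0³·5) = 42.363 N/mm
F = k·δ = 42.363 × 76.1 = 3223.8 N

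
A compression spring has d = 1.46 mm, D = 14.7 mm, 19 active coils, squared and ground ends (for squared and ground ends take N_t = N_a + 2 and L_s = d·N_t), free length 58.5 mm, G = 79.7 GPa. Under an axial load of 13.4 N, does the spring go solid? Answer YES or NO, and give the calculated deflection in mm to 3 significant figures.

k = Gd⁴/(8D³N_a) = (79.7×10³)(1.46⁴)/(8·14.7³·19) = 0.75002 N/mm
N_t = 21; L_s = 1.46·21 = 30.66 mm; δ_solid = L₀ − L_s = 58.5 − 30.66 = 27.84 mm
δ = F/k = 13.4/0.75002 = 17.866 mm
δ < δ_solid → spring does not go solid

NO, δ = 17.9 mm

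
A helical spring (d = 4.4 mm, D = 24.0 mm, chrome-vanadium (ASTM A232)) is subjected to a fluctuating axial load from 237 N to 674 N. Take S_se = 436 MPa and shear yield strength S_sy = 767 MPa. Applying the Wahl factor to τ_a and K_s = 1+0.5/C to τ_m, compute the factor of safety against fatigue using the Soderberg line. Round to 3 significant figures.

1.08

C = D/d = 24.0/4.4 = 5.4545; K_W = (4C−1)/(4C−4)+0.615/C = 1.2811; K_s = 1+0.5/C = 1.0917
F_a = (F_max−F_min)/2 = 218.5 N; F_m = (F_max+F_min)/2 = 455.5 N
τ_a = K_W·8F_aD/(πd³) = 1.2811 × 156.76 = 200.83 MPa
τ_m = K_s·8F_mD/(πd³) = 1.0917 × 326.8 = 356.76 MPa
Soderberg: 1/n_f = τ_a/S_se + τ_m/S_sy = 200.83/436 + 356.76/767 = 0.46062 + 0.46513 = 0.92576
n_f = 1/0.92576 = 1.08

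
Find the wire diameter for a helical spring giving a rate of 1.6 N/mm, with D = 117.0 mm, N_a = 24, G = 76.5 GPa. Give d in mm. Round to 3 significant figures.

d = (8D³N_a·k / G)^(1/4) = (8·117.0³·24·1.6 / (76.5×10³))^0.25
  = (6431.6)^0.25 = 8.9553 mm

8.96 mm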